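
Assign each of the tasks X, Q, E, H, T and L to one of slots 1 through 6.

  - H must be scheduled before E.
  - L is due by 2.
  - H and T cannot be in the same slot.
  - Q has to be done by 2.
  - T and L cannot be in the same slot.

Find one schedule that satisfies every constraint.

Q -> 1; X -> 1; L -> 1; T -> 2; H -> 1; E -> 2

Checking: H(1) before E(2); H(1) != T(2); T(2) != L(1); L=1 in [1,2]; Q=1 in [1,2].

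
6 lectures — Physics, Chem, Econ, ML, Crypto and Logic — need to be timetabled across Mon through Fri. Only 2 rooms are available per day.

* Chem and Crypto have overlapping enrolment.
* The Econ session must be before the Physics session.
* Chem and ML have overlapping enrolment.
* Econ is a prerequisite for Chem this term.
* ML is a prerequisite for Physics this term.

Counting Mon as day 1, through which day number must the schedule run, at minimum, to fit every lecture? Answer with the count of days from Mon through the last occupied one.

3

The precedence chain requires at least 2 distinct days.
With at most 2 per day and 6 lectures, at least 3 days are needed.
3 works (last occupied day: Wed): for example ML=Mon; Chem=Tue; Econ=Mon; Logic=Wed; Crypto=Wed; Physics=Tue.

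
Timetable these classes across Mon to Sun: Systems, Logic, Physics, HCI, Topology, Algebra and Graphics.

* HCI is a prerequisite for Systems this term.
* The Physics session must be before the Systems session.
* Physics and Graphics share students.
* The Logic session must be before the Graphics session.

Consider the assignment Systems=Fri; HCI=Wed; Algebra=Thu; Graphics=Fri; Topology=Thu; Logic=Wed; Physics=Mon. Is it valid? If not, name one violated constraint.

Yes, all constraints hold

Physics and Graphics share students — holds.
The Logic session must be before the Graphics session — holds.
HCI is a prerequisite for Systems this term — holds.
The Physics session must be before the Systems session — holds.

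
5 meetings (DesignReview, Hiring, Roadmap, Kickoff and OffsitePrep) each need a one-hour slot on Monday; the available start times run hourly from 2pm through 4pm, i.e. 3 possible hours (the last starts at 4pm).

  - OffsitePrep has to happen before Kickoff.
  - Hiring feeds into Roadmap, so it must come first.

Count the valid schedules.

Splitting on DesignReview: it can be 2pm (9), 3pm (9), 4pm (9). Listing each branch's schedules as (Hiring, Roadmap, Kickoff, OffsitePrep):
DesignReview=2pm: (2pm,3pm,3pm,2pm) (2pm,3pm,4pm,2pm) (2pm,3pm,4pm,3pm) (2pm,4pm,3pm,2pm) (2pm,4pm,4pm,2pm) (2pm,4pm,4pm,3pm) (3pm,4pm,3pm,2pm) (3pm,4pm,4pm,2pm) (3pm,4pm,4pm,3pm) — 9.
DesignReview=3pm: (2pm,3pm,3pm,2pm) (2pm,3pm,4pm,2pm) (2pm,3pm,4pm,3pm) (2pm,4pm,3pm,2pm) (2pm,4pm,4pm,2pm) (2pm,4pm,4pm,3pm) (3pm,4pm,3pm,2pm) (3pm,4pm,4pm,2pm) (3pm,4pm,4pm,3pm) — 9.
DesignReview=4pm: (2pm,3pm,3pm,2pm) (2pm,3pm,4pm,2pm) (2pm,3pm,4pm,3pm) (2pm,4pm,3pm,2pm) (2pm,4pm,4pm,2pm) (2pm,4pm,4pm,3pm) (3pm,4pm,3pm,2pm) (3pm,4pm,4pm,2pm) (3pm,4pm,4pm,3pm) — 9.
Summing: 9 + 9 + 9 = 27.

27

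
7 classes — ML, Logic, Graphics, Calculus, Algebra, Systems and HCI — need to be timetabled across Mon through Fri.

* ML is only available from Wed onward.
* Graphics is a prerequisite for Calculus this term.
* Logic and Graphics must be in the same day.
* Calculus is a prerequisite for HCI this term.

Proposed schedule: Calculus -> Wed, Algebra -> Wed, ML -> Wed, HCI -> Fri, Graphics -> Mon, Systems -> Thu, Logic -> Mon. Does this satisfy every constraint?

Graphics is a prerequisite for Calculus this term — holds.
ML is only available from Wed onward — holds.
Logic and Graphics must be in the same day — holds.
Calculus is a prerequisite for HCI this term — holds.

Yes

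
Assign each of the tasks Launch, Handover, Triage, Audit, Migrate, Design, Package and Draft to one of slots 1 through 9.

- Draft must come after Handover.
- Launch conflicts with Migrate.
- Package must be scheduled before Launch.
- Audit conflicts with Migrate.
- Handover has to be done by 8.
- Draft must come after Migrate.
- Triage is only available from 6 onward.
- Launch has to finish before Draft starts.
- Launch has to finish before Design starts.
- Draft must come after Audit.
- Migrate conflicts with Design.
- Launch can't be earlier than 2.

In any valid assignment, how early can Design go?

Precedence pushes Design to at least 3.
Design at 3 is achievable: Triage=6, Design=3, Migrate=1, Launch=2, Package=1, Draft=3, Audit=2, Handover=1.

3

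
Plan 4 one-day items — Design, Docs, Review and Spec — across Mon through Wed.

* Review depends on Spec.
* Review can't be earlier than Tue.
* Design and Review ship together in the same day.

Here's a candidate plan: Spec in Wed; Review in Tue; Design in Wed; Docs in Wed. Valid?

Review can't be earlier than Tue — holds.
Review depends on Spec — violated.
Design and Review ship together in the same day — violated.

No — it violates: Review depends on Spec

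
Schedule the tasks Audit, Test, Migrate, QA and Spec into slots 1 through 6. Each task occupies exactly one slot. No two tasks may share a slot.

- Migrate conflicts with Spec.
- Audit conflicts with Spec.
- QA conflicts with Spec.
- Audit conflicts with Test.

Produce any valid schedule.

Migrate in 3; Spec in 5; Audit in 1; QA in 4; Test in 2

Checking: QA(4) != Spec(5); Audit(1) != Test(2); Audit(1) != Spec(5); Migrate(3) != Spec(5); max 1 per slot (cap 1).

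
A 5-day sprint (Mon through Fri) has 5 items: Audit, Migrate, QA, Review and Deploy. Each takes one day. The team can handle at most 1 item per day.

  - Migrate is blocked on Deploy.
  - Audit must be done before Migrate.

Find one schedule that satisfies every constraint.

QA -> Thu, Audit -> Mon, Deploy -> Tue, Migrate -> Wed, Review -> Fri

Checking: Deploy(Tue) before Migrate(Wed); Audit(Mon) before Migrate(Wed); max 1 per day (cap 1).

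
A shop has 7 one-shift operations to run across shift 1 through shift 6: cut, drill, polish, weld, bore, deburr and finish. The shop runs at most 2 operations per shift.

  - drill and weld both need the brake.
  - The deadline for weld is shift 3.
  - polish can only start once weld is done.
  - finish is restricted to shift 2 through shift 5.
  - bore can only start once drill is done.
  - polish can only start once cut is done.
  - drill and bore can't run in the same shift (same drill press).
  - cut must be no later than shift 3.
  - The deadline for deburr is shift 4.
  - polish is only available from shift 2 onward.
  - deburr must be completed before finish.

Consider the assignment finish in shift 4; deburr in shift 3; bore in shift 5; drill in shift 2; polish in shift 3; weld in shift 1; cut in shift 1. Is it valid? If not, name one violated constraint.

polish can only start once weld is done — holds.
finish is restricted to shift 2 through shift 5 — holds.
The shop runs at most 2 operations per shift — holds.
deburr must be completed before finish — holds.
The deadline for deburr is shift 4 — holds.
bore can only start once drill is done — holds.
drill and weld both need the brake — holds.
polish can only start once cut is done — holds.
polish is only available from shift 2 onward — holds.
drill and bore can't run in the same shift (same drill press) — holds.
cut must be no later than shift 3 — holds.
The deadline for weld is shift 3 — holds.

Yes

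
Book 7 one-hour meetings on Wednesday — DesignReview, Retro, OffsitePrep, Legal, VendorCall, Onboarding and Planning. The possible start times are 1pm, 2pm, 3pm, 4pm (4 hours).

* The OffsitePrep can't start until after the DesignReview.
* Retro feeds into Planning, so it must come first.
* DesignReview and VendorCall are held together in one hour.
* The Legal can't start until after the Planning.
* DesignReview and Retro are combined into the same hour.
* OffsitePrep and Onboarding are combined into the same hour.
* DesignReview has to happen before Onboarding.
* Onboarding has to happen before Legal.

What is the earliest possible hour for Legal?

Precedence pushes Legal to at least 3pm.
Legal at 3pm is achievable: DesignReview=1pm, Planning=2pm, VendorCall=1pm, Onboarding=2pm, OffsitePrep=2pm, Legal=3pm, Retro=1pm.

3pm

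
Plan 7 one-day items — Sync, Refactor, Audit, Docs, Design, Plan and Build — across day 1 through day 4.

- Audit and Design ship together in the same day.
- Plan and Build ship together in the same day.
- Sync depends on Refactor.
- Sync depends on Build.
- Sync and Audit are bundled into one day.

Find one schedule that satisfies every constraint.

Build=day 1, Docs=day 1, Audit=day 2, Design=day 2, Sync=day 2, Refactor=day 1, Plan=day 1

Checking: Refactor(day 1) before Sync(day 2); Build(day 1) before Sync(day 2); Plan = Build = day 1; Sync = Audit = day 2; Audit = Design = day 2.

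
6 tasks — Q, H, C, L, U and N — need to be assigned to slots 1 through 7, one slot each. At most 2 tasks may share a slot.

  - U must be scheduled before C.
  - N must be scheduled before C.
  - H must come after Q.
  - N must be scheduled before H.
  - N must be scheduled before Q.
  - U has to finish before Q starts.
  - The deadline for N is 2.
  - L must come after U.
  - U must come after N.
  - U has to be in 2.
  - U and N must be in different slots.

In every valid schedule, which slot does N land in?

N's window is 1–2.
U is fixed at 2, and N can't share a slot with U.
So N must be 1.

1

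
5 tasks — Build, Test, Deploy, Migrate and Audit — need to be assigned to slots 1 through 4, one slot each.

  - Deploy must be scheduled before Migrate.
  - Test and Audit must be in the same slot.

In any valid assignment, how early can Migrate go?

Precedence pushes Migrate to at least 2.
Migrate at 2 is achievable: Test -> 1, Build -> 1, Deploy -> 1, Audit -> 1, Migrate -> 2.

2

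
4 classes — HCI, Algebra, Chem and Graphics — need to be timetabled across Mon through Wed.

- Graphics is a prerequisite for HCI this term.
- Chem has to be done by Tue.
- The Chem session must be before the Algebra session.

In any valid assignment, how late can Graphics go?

Downstream work caps Graphics at Tue.
Graphics at Tue is achievable: HCI -> Wed, Graphics -> Tue, Chem -> Mon, Algebra -> Tue.

Tue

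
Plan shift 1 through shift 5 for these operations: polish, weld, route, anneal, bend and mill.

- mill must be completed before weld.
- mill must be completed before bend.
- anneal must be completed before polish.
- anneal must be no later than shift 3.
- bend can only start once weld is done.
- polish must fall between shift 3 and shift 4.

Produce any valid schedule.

weld in shift 2; anneal in shift 1; bend in shift 3; mill in shift 1; polish in shift 3; route in shift 1

Checking: mill(shift 1) before weld(shift 2); mill(shift 1) before bend(shift 3); anneal(shift 1) before polish(shift 3); weld(shift 2) before bend(shift 3); anneal=shift 1 in [shift 1,shift 3]; polish=shift 3 in [shift 3,shift 4].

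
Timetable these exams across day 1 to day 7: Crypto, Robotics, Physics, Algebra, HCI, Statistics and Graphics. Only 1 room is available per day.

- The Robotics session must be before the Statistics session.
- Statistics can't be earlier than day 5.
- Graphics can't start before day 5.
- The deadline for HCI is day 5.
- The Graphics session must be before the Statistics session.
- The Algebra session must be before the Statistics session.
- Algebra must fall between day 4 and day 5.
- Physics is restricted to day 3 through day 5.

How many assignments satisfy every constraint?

30

Splitting on Physics: it can be day 3 (18), day 4 (6), day 5 (6). Listing each branch's schedules as (Crypto, Robotics, Algebra, HCI, Statistics, Graphics) by day number:
Physics=day 3: (1,2,4,5,7,6) (1,2,5,4,7,6) (1,4,5,2,7,6) (1,5,4,2,7,6) (1,6,4,2,7,5) (2,1,4,5,7,6) (2,1,5,4,7,6) (2,4,5,1,7,6) (2,5,4,1,7,6) (2,6,4,1,7,5) (4,1,5,2,7,6) (4,2,5,1,7,6) (5,1,4,2,7,6) (5,2,4,1,7,6) (6,1,4,2,7,5) (6,2,4,1,7,5) (7,1,4,2,6,5) (7,2,4,1,6,5) — 18.
Physics=day 4: (1,2,5,3,7,6) (1,3,5,2,7,6) (2,1,5,3,7,6) (2,3,5,1,7,6) (3,1,5,2,7,6) (3,2,5,1,7,6) — 6.
Physics=day 5: (1,2,4,3,7,6) (1,3,4,2,7,6) (2,1,4,3,7,6) (2,3,4,1,7,6) (3,1,4,2,7,6) (3,2,4,1,7,6) — 6.
Summing: 18 + 6 + 6 = 30.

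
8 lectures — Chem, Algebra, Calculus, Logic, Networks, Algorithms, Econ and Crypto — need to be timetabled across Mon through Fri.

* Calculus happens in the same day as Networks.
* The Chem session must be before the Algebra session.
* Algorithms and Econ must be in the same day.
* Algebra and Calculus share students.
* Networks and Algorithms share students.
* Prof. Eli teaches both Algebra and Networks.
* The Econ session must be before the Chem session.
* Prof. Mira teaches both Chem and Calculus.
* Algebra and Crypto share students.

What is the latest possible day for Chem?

Thu

Precedence pushes Chem to at least Tue; downstream work caps Chem at Thu.
Chem at Thu is achievable: Calculus in Tue, Algebra in Fri, Crypto in Mon, Chem in Thu, Networks in Tue, Algorithms in Mon, Logic in Mon, Econ in Mon.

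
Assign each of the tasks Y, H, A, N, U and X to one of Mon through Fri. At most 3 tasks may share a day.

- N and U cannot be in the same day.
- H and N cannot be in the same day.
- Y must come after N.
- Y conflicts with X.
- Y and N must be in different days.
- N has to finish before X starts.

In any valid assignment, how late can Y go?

Precedence pushes Y to at least Tue.
Y at Fri is achievable: Y=Fri; X=Tue; N=Mon; U=Tue; H=Tue; A=Mon.

Fri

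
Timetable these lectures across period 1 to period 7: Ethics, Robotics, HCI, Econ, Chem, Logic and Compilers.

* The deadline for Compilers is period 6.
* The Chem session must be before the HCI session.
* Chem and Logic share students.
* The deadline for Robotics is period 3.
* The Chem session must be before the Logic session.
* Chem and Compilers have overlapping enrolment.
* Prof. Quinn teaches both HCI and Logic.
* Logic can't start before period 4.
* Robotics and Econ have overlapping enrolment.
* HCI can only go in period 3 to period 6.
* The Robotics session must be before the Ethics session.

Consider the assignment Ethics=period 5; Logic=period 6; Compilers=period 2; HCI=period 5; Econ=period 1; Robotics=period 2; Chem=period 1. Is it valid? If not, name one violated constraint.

Chem and Compilers have overlapping enrolment — holds.
The deadline for Compilers is period 6 — holds.
Logic can't start before period 4 — holds.
The Robotics session must be before the Ethics session — holds.
The Chem session must be before the HCI session — holds.
Chem and Logic share students — holds.
HCI can only go in period 3 to period 6 — holds.
Prof. Quinn teaches both HCI and Logic — holds.
The deadline for Robotics is period 3 — holds.
Robotics and Econ have overlapping enrolment — holds.
The Chem session must be before the Logic session — holds.

Yes, all constraints hold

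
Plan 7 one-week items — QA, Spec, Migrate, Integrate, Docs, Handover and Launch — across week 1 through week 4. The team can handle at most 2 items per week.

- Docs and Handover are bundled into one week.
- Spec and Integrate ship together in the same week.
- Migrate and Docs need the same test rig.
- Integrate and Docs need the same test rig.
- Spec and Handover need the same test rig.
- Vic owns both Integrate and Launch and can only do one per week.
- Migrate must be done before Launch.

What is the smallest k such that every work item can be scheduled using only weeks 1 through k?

4

The precedence chain requires at least 2 distinct weeks.
With at most 2 per week and 7 work items, at least 4 weeks are needed.
4 works (last occupied week: week 4): for example Docs in week 4; Migrate in week 1; Launch in week 2; Integrate in week 3; Handover in week 4; Spec in week 3; QA in week 1.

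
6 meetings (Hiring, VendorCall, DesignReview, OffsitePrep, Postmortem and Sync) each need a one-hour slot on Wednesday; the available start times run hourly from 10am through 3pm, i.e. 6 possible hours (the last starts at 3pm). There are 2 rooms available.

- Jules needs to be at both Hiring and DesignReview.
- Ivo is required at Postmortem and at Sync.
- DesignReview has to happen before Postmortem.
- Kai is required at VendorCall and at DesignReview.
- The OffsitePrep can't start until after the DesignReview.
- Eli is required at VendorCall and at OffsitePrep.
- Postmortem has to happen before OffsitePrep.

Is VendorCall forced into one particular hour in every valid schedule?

VendorCall can be 10am (e.g. DesignReview=11am; OffsitePrep=1pm; Postmortem=12pm; VendorCall=10am; Sync=11am; Hiring=10am) or 11am (e.g. Sync in 10am; Postmortem in 11am; Hiring in 12pm; VendorCall in 11am; DesignReview in 10am; OffsitePrep in 12pm).

No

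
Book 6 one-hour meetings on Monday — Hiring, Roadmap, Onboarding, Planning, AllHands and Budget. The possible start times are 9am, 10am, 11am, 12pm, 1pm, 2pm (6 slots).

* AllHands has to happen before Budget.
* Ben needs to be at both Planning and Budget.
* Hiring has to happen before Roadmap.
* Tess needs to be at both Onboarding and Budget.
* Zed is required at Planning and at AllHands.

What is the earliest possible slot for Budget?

Precedence pushes Budget to at least 10am.
Budget at 10am is achievable: Roadmap -> 10am, AllHands -> 9am, Planning -> 11am, Onboarding -> 9am, Hiring -> 9am, Budget -> 10am.

10am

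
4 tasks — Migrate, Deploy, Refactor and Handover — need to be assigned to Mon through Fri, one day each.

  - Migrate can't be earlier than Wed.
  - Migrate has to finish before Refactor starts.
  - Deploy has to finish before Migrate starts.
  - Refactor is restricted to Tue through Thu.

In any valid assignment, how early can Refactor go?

Thu

Refactor is available from Tue; precedence pushes Refactor to at least Thu; Refactor's own window allows nothing later than Thu.
Refactor at Thu is achievable: Refactor -> Thu, Deploy -> Mon, Handover -> Mon, Migrate -> Wed.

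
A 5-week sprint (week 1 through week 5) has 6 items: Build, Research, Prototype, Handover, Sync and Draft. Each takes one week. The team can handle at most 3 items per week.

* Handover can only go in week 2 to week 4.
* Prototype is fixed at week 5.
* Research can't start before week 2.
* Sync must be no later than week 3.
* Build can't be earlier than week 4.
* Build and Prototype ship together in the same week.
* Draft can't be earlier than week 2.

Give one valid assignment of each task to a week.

Handover -> week 2; Research -> week 2; Draft -> week 2; Build -> week 5; Prototype -> week 5; Sync -> week 1

Checking: Build = Prototype = week 5; Draft=week 2 in [week 2,week 5]; Build=week 5 in [week 4,week 5]; Research=week 2 in [week 2,week 5]; Handover=week 2 in [week 2,week 4]; Sync=week 1 in [week 1,week 3]; Prototype=week 5 in [week 5,week 5]; max 3 per week (cap 3).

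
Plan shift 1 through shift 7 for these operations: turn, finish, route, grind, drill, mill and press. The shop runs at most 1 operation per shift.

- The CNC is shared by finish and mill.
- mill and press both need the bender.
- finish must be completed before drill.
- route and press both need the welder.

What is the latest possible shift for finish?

shift 6

Downstream work caps finish at shift 6.
finish at shift 6 is achievable: finish=shift 6; grind=shift 3; press=shift 5; mill=shift 4; route=shift 2; drill=shift 7; turn=shift 1.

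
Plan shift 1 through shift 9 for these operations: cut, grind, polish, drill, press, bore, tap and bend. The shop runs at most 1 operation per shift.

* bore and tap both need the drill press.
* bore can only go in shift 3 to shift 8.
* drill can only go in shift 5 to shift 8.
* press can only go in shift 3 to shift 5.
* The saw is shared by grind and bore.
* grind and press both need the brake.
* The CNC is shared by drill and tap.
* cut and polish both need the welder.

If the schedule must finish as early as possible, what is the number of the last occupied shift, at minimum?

shift 8

With at most 1 per shift and 8 operations, at least 8 shifts are needed.
drill can't be placed before shift 5, so the schedule must run through at least shift 5.
8 works (last occupied shift: shift 8): for example polish in shift 6; drill in shift 5; bore in shift 4; grind in shift 2; tap in shift 7; bend in shift 8; cut in shift 1; press in shift 3.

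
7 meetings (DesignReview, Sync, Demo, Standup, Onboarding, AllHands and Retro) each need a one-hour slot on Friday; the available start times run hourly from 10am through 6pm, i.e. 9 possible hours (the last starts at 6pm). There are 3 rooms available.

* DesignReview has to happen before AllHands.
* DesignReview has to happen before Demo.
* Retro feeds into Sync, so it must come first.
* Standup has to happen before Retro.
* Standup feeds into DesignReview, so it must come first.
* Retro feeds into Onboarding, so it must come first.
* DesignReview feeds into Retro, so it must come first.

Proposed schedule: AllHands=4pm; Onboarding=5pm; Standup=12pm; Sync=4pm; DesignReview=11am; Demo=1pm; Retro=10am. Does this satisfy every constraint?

No — it violates: Standup has to happen before Retro

DesignReview has to happen before AllHands — holds.
Standup feeds into DesignReview, so it must come first — violated.
DesignReview feeds into Retro, so it must come first — violated.
Standup has to happen before Retro — violated.
DesignReview has to happen before Demo — holds.
Retro feeds into Sync, so it must come first — holds.
There are 3 rooms available — holds.
Retro feeds into Onboarding, so it must come first — holds.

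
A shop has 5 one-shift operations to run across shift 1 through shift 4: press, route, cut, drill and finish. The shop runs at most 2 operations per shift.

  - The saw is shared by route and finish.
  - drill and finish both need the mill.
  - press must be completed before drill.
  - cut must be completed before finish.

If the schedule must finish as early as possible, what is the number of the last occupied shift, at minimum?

The precedence chain requires at least 2 distinct shifts.
With at most 2 per shift and 5 operations, at least 3 shifts are needed.
3 works (last occupied shift: shift 3): for example drill=shift 2; route=shift 2; press=shift 1; finish=shift 3; cut=shift 1.

shift 3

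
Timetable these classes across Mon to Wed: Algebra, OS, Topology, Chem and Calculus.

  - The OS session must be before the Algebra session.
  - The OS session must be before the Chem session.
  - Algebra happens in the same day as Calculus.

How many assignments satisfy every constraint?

Splitting on Algebra: it can be Tue (6), Wed (9). Listing each branch's schedules as (OS, Topology, Chem, Calculus):
Algebra=Tue: (Mon,Mon,Tue,Tue) (Mon,Mon,Wed,Tue) (Mon,Tue,Tue,Tue) (Mon,Tue,Wed,Tue) (Mon,Wed,Tue,Tue) (Mon,Wed,Wed,Tue) — 6.
Algebra=Wed: (Mon,Mon,Tue,Wed) (Mon,Mon,Wed,Wed) (Mon,Tue,Tue,Wed) (Mon,Tue,Wed,Wed) (Mon,Wed,Tue,Wed) (Mon,Wed,Wed,Wed) (Tue,Mon,Wed,Wed) (Tue,Tue,Wed,Wed) (Tue,Wed,Wed,Wed) — 9.
Summing: 6 + 9 = 15.

15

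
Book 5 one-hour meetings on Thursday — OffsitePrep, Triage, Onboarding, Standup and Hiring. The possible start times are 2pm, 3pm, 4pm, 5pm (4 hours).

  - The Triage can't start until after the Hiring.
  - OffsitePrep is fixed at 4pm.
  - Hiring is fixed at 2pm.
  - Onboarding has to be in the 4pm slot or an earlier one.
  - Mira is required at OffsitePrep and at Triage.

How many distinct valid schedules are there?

Splitting on Triage: it can be 3pm (12), 5pm (12). Listing each branch's schedules as (OffsitePrep, Onboarding, Standup, Hiring):
Triage=3pm: (4pm,2pm,2pm,2pm) (4pm,2pm,3pm,2pm) (4pm,2pm,4pm,2pm) (4pm,2pm,5pm,2pm) (4pm,3pm,2pm,2pm) (4pm,3pm,3pm,2pm) (4pm,3pm,4pm,2pm) (4pm,3pm,5pm,2pm) (4pm,4pm,2pm,2pm) (4pm,4pm,3pm,2pm) (4pm,4pm,4pm,2pm) (4pm,4pm,5pm,2pm) — 12.
Triage=5pm: (4pm,2pm,2pm,2pm) (4pm,2pm,3pm,2pm) (4pm,2pm,4pm,2pm) (4pm,2pm,5pm,2pm) (4pm,3pm,2pm,2pm) (4pm,3pm,3pm,2pm) (4pm,3pm,4pm,2pm) (4pm,3pm,5pm,2pm) (4pm,4pm,2pm,2pm) (4pm,4pm,3pm,2pm) (4pm,4pm,4pm,2pm) (4pm,4pm,5pm,2pm) — 12.
Summing: 12 + 12 = 24.

24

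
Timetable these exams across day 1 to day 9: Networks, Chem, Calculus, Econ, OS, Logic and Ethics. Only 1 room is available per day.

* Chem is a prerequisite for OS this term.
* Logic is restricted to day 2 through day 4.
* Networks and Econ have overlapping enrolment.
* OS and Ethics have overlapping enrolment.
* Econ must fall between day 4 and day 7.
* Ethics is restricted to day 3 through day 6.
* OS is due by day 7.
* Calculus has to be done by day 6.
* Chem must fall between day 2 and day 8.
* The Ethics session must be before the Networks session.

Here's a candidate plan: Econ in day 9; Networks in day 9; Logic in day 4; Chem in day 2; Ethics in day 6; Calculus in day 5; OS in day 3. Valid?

No. Networks and Econ have overlapping enrolment is not satisfied.

Logic is restricted to day 2 through day 4 — holds.
OS is due by day 7 — holds.
Ethics is restricted to day 3 through day 6 — holds.
Chem must fall between day 2 and day 8 — holds.
Chem is a prerequisite for OS this term — holds.
Calculus has to be done by day 6 — holds.
OS and Ethics have overlapping enrolment — holds.
Only 1 room is available per day — violated.
Networks and Econ have overlapping enrolment — violated.
The Ethics session must be before the Networks session — holds.
Econ must fall between day 4 and day 7 — violated.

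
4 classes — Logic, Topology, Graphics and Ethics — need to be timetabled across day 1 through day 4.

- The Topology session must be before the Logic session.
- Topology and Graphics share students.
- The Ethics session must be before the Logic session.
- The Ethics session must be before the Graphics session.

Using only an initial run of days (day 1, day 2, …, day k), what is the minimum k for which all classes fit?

The precedence chain requires at least 2 distinct days.
2 works (last occupied day: day 2): for example Topology in day 1, Graphics in day 2, Ethics in day 1, Logic in day 2.

2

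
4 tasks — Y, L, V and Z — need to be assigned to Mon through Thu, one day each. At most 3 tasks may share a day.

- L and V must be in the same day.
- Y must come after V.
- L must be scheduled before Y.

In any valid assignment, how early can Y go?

Precedence pushes Y to at least Tue.
Y at Tue is achievable: Y=Tue; L=Mon; V=Mon; Z=Mon.

Tue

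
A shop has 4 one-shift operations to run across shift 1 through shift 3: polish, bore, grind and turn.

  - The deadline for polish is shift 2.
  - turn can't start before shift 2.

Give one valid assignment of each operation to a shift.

turn -> shift 2; grind -> shift 1; bore -> shift 1; polish -> shift 1

Checking: polish=shift 1 in [shift 1,shift 2]; turn=shift 2 in [shift 2,shift 3].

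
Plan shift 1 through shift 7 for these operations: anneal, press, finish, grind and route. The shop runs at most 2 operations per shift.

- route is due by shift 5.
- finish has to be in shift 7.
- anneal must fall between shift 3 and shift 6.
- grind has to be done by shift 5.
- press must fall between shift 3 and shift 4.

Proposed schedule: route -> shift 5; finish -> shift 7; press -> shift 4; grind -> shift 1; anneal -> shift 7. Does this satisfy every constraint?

Invalid. anneal must fall between shift 3 and shift 6.

route is due by shift 5 — holds.
The shop runs at most 2 operations per shift — holds.
finish has to be in shift 7 — holds.
grind has to be done by shift 5 — holds.
anneal must fall between shift 3 and shift 6 — violated.
press must fall between shift 3 and shift 4 — holds.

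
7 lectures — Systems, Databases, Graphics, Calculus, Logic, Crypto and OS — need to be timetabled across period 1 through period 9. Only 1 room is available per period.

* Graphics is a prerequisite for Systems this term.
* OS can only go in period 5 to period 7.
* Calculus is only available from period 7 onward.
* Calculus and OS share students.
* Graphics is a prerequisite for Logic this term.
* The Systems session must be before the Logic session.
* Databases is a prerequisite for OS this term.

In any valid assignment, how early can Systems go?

Precedence pushes Systems to at least period 2; downstream work caps Systems at period 8.
Systems at period 2 is achievable: Logic=period 3; OS=period 5; Calculus=period 7; Databases=period 4; Systems=period 2; Crypto=period 6; Graphics=period 1.

period 2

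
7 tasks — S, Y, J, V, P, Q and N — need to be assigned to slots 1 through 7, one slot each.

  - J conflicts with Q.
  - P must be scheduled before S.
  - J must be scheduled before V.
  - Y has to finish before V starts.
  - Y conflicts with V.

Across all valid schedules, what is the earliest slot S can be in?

2

Precedence pushes S to at least 2.
S at 2 is achievable: Q -> 2, S -> 2, J -> 1, Y -> 1, N -> 1, V -> 2, P -> 1.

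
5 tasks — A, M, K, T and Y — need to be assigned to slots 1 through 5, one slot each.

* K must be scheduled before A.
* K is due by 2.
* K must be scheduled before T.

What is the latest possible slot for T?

5

Precedence pushes T to at least 2.
T at 5 is achievable: K in 1, A in 2, T in 5, M in 1, Y in 1.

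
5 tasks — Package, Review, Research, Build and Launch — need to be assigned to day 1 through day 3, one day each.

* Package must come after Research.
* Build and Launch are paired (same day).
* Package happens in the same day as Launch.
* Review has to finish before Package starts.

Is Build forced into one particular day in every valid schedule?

No

Build can be day 2 (e.g. Package=day 2; Build=day 2; Research=day 1; Review=day 1; Launch=day 2) or day 3 (e.g. Launch in day 3, Package in day 3, Review in day 1, Build in day 3, Research in day 1).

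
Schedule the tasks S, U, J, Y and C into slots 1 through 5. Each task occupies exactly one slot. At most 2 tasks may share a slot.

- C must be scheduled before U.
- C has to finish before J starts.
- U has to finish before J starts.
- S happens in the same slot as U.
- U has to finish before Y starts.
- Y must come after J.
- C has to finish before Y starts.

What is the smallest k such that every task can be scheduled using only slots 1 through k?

4

The precedence chain requires at least 4 distinct slots.
With at most 2 per slot and 5 tasks, at least 3 slots are needed.
4 works (last occupied slot: 4): for example C=1; Y=4; S=2; U=2; J=3.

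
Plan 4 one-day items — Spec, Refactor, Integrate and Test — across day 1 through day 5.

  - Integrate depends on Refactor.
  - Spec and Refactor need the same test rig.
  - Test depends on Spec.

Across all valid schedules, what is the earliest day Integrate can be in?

day 2

Precedence pushes Integrate to at least day 2.
Integrate at day 2 is achievable: Test in day 3; Refactor in day 1; Integrate in day 2; Spec in day 2.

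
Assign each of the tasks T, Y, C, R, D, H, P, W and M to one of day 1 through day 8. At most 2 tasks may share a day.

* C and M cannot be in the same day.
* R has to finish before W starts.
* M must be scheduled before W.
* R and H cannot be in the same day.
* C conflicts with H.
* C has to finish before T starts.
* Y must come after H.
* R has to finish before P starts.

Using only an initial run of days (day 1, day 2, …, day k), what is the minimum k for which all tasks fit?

5

The precedence chain requires at least 2 distinct days.
With at most 2 per day and 9 tasks, at least 5 days are needed.
5 works (last occupied day: day 5): for example D in day 5, Y in day 4, C in day 2, M in day 1, T in day 3, P in day 4, H in day 3, W in day 2, R in day 1.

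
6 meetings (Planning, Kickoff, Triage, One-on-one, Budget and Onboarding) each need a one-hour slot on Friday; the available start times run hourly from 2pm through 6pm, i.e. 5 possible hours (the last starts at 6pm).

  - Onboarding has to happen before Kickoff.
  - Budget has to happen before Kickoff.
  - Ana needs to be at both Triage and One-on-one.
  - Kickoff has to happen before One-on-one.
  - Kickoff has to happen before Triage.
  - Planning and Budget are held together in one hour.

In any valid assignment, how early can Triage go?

4pm

Precedence pushes Triage to at least 4pm.
Triage at 4pm is achievable: Planning -> 2pm; One-on-one -> 5pm; Budget -> 2pm; Kickoff -> 3pm; Onboarding -> 2pm; Triage -> 4pm.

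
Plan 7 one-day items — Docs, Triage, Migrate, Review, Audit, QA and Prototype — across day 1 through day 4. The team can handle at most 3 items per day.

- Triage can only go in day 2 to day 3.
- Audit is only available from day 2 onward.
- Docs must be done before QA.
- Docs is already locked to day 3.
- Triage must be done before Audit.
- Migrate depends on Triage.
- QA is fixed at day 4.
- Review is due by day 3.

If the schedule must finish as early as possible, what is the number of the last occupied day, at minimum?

The precedence chain requires at least 2 distinct days.
With at most 3 per day and 7 tasks, at least 3 days are needed.
QA can't be placed before day 4, so the schedule must run through at least day 4.
4 works (last occupied day: day 4): for example QA -> day 4; Docs -> day 3; Triage -> day 2; Audit -> day 3; Review -> day 1; Migrate -> day 3; Prototype -> day 1.

4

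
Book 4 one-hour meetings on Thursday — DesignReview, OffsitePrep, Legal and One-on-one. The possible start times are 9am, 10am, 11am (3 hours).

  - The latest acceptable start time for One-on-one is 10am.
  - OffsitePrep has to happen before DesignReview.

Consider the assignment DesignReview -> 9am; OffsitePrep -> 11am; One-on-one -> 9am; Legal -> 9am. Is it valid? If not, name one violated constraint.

No. OffsitePrep has to happen before DesignReview is not satisfied.

The latest acceptable start time for One-on-one is 10am — holds.
OffsitePrep has to happen before DesignReview — violated.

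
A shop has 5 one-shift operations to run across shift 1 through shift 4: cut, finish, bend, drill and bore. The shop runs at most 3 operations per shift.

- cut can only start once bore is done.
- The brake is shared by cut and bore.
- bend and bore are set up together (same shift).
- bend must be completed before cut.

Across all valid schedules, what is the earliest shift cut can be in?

shift 2

Precedence pushes cut to at least shift 2.
cut at shift 2 is achievable: bore in shift 1; cut in shift 2; drill in shift 2; bend in shift 1; finish in shift 1.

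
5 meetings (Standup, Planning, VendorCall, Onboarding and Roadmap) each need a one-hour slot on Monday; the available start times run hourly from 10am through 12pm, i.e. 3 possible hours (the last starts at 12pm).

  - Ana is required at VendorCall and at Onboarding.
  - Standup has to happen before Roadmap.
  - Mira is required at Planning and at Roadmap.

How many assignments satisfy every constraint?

36

Splitting on Standup: it can be 10am (24), 11am (12). Listing each branch's schedules as (Planning, VendorCall, Onboarding, Roadmap):
Standup=10am: (10am,10am,11am,11am) (10am,10am,11am,12pm) (10am,10am,12pm,11am) (10am,10am,12pm,12pm) (10am,11am,10am,11am) (10am,11am,10am,12pm) (10am,11am,12pm,11am) (10am,11am,12pm,12pm) (10am,12pm,10am,11am) (10am,12pm,10am,12pm) (10am,12pm,11am,11am) (10am,12pm,11am,12pm) (11am,10am,11am,12pm) (11am,10am,12pm,12pm) (11am,11am,10am,12pm) (11am,11am,12pm,12pm) (11am,12pm,10am,12pm) (11am,12pm,11am,12pm) (12pm,10am,11am,11am) (12pm,10am,12pm,11am) (12pm,11am,10am,11am) (12pm,11am,12pm,11am) (12pm,12pm,10am,11am) (12pm,12pm,11am,11am) — 24.
Standup=11am: (10am,10am,11am,12pm) (10am,10am,12pm,12pm) (10am,11am,10am,12pm) (10am,11am,12pm,12pm) (10am,12pm,10am,12pm) (10am,12pm,11am,12pm) (11am,10am,11am,12pm) (11am,10am,12pm,12pm) (11am,11am,10am,12pm) (11am,11am,12pm,12pm) (11am,12pm,10am,12pm) (11am,12pm,11am,12pm) — 12.
Summing: 24 + 12 = 36.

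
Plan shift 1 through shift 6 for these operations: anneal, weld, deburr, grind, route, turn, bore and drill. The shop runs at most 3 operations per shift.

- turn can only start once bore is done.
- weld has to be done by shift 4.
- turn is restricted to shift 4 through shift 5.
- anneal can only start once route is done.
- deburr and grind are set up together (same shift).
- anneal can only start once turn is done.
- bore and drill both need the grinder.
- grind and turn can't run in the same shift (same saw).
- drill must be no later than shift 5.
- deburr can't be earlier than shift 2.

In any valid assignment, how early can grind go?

shift 2

Grind must be in the same shift as deburr, which can't be before shift 2, so grind is at least shift 2.
grind at shift 2 is achievable: grind=shift 2; weld=shift 1; turn=shift 4; bore=shift 2; drill=shift 1; deburr=shift 2; route=shift 1; anneal=shift 5.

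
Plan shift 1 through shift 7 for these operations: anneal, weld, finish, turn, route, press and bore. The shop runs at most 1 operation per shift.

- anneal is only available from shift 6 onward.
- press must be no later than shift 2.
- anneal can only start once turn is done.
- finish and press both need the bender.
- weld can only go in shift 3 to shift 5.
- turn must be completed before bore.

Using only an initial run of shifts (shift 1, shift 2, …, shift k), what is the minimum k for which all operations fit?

The precedence chain requires at least 2 distinct shifts.
With at most 1 per shift and 7 operations, at least 7 shifts are needed.
anneal can't be placed before shift 6, so the schedule must run through at least shift 6.
7 works (last occupied shift: shift 7): for example press -> shift 1; turn -> shift 2; route -> shift 7; anneal -> shift 6; bore -> shift 4; finish -> shift 5; weld -> shift 3.

7 shifts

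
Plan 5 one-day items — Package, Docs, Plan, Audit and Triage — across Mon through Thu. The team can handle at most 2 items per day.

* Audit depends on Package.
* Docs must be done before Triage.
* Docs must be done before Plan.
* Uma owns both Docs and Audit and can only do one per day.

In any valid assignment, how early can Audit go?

Tue

Precedence pushes Audit to at least Tue.
Audit at Tue is achievable: Docs in Mon; Audit in Tue; Plan in Tue; Package in Mon; Triage in Wed.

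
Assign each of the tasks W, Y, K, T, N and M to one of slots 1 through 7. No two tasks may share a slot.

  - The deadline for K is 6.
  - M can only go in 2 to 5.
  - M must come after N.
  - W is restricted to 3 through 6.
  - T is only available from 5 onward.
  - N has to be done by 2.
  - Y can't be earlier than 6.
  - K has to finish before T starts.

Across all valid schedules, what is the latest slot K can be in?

5

K's own window allows nothing later than 6.
K at 5 is achievable: W in 3; T in 7; Y in 6; K in 5; M in 2; N in 1.
Nothing later works — the capacity limit rule out every slot after 5.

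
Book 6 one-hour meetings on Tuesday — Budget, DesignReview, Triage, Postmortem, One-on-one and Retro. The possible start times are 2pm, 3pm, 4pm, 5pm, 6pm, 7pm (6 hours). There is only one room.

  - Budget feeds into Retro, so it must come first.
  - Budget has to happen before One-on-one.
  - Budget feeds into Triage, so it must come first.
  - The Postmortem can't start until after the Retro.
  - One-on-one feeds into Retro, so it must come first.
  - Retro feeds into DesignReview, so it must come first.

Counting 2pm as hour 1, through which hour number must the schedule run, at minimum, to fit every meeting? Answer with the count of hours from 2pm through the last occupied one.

6

The precedence chain requires at least 4 distinct hours.
With at most 1 per hour and 6 meetings, at least 6 hours are needed.
6 works (last occupied hour: 7pm): for example One-on-one -> 3pm; Postmortem -> 7pm; Retro -> 4pm; Triage -> 6pm; DesignReview -> 5pm; Budget -> 2pm.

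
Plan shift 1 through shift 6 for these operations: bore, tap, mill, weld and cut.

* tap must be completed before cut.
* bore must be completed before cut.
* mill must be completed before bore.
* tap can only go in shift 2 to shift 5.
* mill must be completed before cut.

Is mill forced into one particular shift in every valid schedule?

No

mill can be shift 1 (e.g. tap=shift 2, cut=shift 3, bore=shift 2, mill=shift 1, weld=shift 1) or shift 2 (e.g. cut -> shift 4, tap -> shift 2, mill -> shift 2, weld -> shift 1, bore -> shift 3).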